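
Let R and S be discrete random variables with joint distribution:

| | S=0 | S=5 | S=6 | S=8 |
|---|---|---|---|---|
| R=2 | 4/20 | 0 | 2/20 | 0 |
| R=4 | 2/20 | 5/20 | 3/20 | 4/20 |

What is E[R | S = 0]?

8/3

P(S = 0) = 3/10.
Summing R·P(R=x,S=y) over the conditioning event gives 4/5.
E[R | S = 0] = (4/5) / (3/10) = 8/3.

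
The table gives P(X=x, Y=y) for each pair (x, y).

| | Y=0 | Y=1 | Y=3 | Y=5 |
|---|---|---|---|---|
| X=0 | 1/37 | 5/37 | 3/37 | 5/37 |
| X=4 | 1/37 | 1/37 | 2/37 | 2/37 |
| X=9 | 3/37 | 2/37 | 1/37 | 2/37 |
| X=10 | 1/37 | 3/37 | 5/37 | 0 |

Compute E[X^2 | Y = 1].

P(Y = 1) = 11/37.
Σ X^2·P over the event = 0·(5/37) + 16·(1/37) + 81·(2/37) + 100·(3/37) = 478/37.
E[X^2 | Y = 1] = (478/37) / (11/37) = 478/11.

478/11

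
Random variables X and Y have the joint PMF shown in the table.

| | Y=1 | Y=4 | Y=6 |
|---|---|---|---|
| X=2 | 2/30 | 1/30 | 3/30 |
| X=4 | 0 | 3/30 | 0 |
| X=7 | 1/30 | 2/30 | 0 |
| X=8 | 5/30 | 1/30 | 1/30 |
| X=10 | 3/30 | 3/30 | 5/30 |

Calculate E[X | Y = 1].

P(Y = 1) = 11/30.
Σ X·P over the event = 2·(2/30) + 7·(1/30) + 8·(5/30) + 10·(3/30) = 27/10.
E[X | Y = 1] = (27/10) / (11/30) = 81/11.

81/11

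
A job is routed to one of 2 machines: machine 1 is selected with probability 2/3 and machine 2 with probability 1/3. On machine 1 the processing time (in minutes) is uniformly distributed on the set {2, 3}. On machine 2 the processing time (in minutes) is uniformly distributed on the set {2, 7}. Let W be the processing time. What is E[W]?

19/6

E[W | machine 1] = (2+3)/2 = 5/2.
E[W | machine 2] = (2+7)/2 = 9/2.
By the law of total expectation,
E[W] = (2/3)·(5/2) + (1/3)·(9/2) = 19/6.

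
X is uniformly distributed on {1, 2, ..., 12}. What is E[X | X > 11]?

12

Given X > 11, X is equally likely to be any of {12}.
E[X | X > 11] = (12) / 1 = 12.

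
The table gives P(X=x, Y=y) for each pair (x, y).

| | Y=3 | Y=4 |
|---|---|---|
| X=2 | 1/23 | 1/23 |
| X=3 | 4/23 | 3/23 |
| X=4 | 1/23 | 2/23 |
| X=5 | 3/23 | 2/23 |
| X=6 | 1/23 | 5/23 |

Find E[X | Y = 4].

P(Y = 4) = 13/23.
Σ X·P over the event = 2·(1/23) + 3·(3/23) + 4·(2/23) + 5·(2/23) + 6·(5/23) = 59/23.
E[X | Y = 4] = (59/23) / (13/23) = 59/13.

59/13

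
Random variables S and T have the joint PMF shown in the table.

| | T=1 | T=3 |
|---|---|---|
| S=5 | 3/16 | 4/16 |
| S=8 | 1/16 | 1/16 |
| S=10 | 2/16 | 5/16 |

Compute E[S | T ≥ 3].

P(T ≥ 3) = 5/8.
Σ S·P over the event = 5·(4/16) + 8·(1/16) + 10·(5/16) = 39/8.
E[S | T ≥ 3] = (39/8) / (5/8) = 39/5.

39/5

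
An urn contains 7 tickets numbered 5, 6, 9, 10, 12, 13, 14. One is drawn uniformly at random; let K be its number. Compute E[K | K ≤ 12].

42/5

P(K ≤ 12) = 5/7.
Σ over the event: 5·1/7 + 6·1/7 + 9·1/7 + 10·1/7 + 12·1/7 = 6.
E[K | K ≤ 12] = (6) / (5/7) = 42/5.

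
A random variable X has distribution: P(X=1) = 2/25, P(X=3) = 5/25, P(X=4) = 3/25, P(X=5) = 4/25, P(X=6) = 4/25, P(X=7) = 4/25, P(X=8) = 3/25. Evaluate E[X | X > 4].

32/5

P(X > 4) = 3/5.
Σ over the event: 5·4/25 + 6·4/25 + 7·4/25 + 8·3/25 = 96/25.
E[X | X > 4] = (96/25) / (3/5) = 32/5.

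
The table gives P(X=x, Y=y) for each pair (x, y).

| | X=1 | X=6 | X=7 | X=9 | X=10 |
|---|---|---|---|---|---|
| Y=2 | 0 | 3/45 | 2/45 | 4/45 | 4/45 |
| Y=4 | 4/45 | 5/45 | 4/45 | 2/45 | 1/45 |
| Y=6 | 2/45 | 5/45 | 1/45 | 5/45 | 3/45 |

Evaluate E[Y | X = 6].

56/13

P(X = 6) = 13/45.
Summing Y·P(X=x,Y=y) over the conditioning event gives 56/45.
E[Y | X = 6] = (56/45) / (13/45) = 56/13.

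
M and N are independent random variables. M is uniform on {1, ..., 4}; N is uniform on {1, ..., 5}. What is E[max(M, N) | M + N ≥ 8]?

14/3

P(M + N ≥ 8) = 3/20.
Summing max(M,N)·P(x,y) over outcomes with M + N ≥ 8 gives 7/10.
E[max(M, N) | M + N ≥ 8] = (7/10) / (3/20) = 14/3.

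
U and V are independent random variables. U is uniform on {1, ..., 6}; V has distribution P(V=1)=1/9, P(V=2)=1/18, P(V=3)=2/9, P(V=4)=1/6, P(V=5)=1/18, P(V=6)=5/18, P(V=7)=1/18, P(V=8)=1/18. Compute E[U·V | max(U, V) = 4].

184/19

P(max(U, V) = 4) = 19/108.
Summing UV·P(x,y) over outcomes with max(U, V) = 4 gives 46/27.
E[U·V | max(U, V) = 4] = (46/27) / (19/108) = 184/19.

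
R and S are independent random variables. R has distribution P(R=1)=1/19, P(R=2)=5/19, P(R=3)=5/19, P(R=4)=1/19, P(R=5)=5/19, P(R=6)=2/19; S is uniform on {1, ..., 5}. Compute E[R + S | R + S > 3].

P(R + S > 3) = 88/95.
Summing (R+S)·P(x,y) over outcomes with R + S > 3 gives 120/19.
E[R + S | R + S > 3] = (120/19) / (88/95) = 75/11.

75/11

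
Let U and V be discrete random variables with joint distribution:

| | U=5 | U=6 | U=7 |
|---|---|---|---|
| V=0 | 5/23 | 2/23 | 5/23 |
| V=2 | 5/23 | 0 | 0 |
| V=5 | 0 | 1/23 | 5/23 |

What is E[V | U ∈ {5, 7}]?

P(U ∈ {5, 7}) = 20/23.
Σ V·P over the event = 0·(5/23) + 2·(5/23) + 0·(5/23) + 5·(5/23) = 35/23.
E[V | U ∈ {5, 7}] = (35/23) / (20/23) = 7/4.

7/4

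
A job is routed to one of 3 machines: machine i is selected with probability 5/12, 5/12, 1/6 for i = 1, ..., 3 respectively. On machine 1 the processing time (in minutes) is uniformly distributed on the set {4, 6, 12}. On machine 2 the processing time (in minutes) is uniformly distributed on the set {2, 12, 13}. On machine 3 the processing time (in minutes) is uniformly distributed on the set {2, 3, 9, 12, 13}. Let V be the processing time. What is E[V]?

1459/180

E[V | machine 1] = (4+6+12)/3 = 22/3.
E[V | machine 2] = (2+12+13)/3 = 9.
E[V | machine 3] = (2+3+9+12+13)/5 = 39/5.
By the law of total expectation,
E[V] = (5/12)·(22/3) + (5/12)·(9) + (1/6)·(39/5) = 1459/180.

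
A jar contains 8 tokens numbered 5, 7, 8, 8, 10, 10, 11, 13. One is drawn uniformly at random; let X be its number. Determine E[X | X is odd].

P(X is odd) = 1/2.
Σ over the event: 5·1/8 + 7·1/8 + 11·1/8 + 13·1/8 = 9/2.
E[X | X is odd] = (9/2) / (1/2) = 9.

9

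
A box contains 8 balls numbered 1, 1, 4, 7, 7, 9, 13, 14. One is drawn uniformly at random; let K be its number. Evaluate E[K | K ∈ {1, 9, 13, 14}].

38/5

P(K ∈ {1, 9, 13, 14}) = 5/8.
Σ over the event: 1·1/4 + 9·1/8 + 13·1/8 + 14·1/8 = 19/4.
E[K | K ∈ {1, 9, 13, 14}] = (19/4) / (5/8) = 38/5.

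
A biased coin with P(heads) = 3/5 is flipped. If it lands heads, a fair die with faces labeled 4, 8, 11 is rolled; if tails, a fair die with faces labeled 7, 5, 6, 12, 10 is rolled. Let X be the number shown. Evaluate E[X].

E[X | heads] = (4+8+11)/3 = 23/3.
E[X | tails] = (7+5+6+12+10)/5 = 8.
By the law of total expectation,
E[X] = (3/5)·(23/3) + (2/5)·(8) = 39/5.

39/5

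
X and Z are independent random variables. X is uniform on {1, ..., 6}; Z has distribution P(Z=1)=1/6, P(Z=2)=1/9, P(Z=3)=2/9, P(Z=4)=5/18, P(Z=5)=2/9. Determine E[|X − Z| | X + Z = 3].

1

P(X + Z = 3) = 5/108.
Summing |X−Z|·P(x,y) over outcomes with X + Z = 3 gives 5/108.
E[|X − Z| | X + Z = 3] = (5/108) / (5/108) = 1.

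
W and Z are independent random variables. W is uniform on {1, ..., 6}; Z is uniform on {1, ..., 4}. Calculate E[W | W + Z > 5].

32/7

P(W + Z > 5) = 7/12.
Summing W·P(x,y) over outcomes with W + Z > 5 gives 8/3.
E[W | W + Z > 5] = (8/3) / (7/12) = 32/7.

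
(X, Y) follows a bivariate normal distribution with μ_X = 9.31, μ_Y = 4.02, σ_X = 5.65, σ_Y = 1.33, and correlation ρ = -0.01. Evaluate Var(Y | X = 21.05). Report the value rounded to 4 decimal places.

Var(Y | X=x) = (1 − ρ²)·σ_Y².
Var(Y | X=21.05) = (1.33)²·(1 − (-0.01)²) = 1.7689·0.9999 = 1.7687.

1.7687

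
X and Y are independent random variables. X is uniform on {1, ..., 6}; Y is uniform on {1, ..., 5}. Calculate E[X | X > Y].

14/3

P(X > Y) = 1/2.
Summing X·P(x,y) over outcomes with X > Y gives 7/3.
E[X | X > Y] = (7/3) / (1/2) = 14/3.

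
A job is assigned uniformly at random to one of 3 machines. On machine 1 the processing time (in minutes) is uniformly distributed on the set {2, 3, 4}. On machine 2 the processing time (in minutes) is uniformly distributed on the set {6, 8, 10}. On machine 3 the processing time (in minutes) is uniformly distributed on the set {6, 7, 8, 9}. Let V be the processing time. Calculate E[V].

37/6

E[V | machine 1] = (2+3+4)/3 = 3.
E[V | machine 2] = (6+8+10)/3 = 8.
E[V | machine 3] = (6+7+8+9)/4 = 15/2.
By the law of total expectation,
E[V] = (1/3)·(3) + (1/3)·(8) + (1/3)·(15/2) = 37/6.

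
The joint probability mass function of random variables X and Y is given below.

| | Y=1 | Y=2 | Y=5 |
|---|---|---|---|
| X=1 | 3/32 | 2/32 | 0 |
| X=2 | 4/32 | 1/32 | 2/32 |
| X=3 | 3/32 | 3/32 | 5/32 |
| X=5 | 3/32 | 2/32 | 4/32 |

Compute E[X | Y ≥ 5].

P(Y ≥ 5) = 11/32.
Σ X·P over the event = 2·(2/32) + 3·(5/32) + 5·(4/32) = 39/32.
E[X | Y ≥ 5] = (39/32) / (11/32) = 39/11.

39/11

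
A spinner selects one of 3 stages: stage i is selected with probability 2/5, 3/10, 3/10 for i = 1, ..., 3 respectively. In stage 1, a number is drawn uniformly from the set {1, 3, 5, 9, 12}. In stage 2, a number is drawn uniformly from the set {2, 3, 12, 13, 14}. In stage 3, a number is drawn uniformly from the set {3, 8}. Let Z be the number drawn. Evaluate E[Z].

E[Z | stage 1] = (1+3+5+9+12)/5 = 6.
E[Z | stage 2] = (2+3+12+13+14)/5 = 44/5.
E[Z | stage 3] = (3+8)/2 = 11/2.
E[Z] = (2/5)·(6) + (3/10)·(44/5) + (3/10)·(11/2) = 669/100.

669/100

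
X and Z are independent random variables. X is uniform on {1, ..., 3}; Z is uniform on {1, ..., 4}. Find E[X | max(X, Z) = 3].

12/5

Outcomes with max(X, Z) = 3: (1,3), (2,3), (3,1), (3,2), (3,3), each with probability 1/12.
E[X | max(X, Z) = 3] = (1 + 2 + 3 + 3 + 3) / 5 = 12/5.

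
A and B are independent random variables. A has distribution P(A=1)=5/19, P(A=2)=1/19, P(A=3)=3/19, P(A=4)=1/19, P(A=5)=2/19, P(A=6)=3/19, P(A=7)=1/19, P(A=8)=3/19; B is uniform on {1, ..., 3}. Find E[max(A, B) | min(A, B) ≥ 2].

P(min(A, B) ≥ 2) = 28/57.
Summing max(A,B)·P(x,y) over outcomes with min(A, B) ≥ 2 gives 149/57.
E[max(A, B) | min(A, B) ≥ 2] = (149/57) / (28/57) = 149/28.

149/28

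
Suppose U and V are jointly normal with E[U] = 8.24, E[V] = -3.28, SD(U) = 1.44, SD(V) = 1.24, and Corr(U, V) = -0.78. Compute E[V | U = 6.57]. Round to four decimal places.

The regression of V on U has slope ρ·σ_V/σ_U and passes through (μ_U, μ_V).
E[V | U=6.57] = -3.28 + (-0.78)·(1.24/1.44)·(6.57 − (8.24)) = -3.28 + (-0.67167)·(-1.67) = -2.1583.

-2.1583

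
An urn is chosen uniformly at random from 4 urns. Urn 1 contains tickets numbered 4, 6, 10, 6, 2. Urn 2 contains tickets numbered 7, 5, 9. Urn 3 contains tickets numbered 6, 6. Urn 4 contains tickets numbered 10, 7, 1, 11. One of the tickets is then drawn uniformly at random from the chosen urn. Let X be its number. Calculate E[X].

517/80

E[X | urn 1] = (4+6+10+6+2)/5 = 28/5.
E[X | urn 2] = (7+5+9)/3 = 7.
E[X | urn 3] = (6+6)/2 = 6.
E[X | urn 4] = (10+7+1+11)/4 = 29/4.
E[X] = (1/4)·(28/5) + (1/4)·(7) + (1/4)·(6) + (1/4)·(29/4) = 517/80.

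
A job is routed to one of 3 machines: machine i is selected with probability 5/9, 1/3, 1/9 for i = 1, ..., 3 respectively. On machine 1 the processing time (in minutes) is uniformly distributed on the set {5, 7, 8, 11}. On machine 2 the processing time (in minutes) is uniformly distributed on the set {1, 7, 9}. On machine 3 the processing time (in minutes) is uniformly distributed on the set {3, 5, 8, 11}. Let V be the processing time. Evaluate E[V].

125/18

E[V | machine 1] = (5+7+8+11)/4 = 31/4.
E[V | machine 2] = (1+7+9)/3 = 17/3.
E[V | machine 3] = (3+5+8+11)/4 = 27/4.
By the law of total expectation,
E[V] = (5/9)·(31/4) + (1/3)·(17/3) + (1/9)·(27/4) = 125/18.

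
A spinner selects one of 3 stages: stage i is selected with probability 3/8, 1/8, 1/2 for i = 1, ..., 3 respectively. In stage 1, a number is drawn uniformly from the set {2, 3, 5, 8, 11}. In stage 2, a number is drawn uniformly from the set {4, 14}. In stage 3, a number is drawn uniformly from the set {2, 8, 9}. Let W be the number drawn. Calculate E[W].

97/15

E[W | stage 1] = (2+3+5+8+11)/5 = 29/5.
E[W | stage 2] = (4+14)/2 = 9.
E[W | stage 3] = (2+8+9)/3 = 19/3.
By the law of total expectation,
E[W] = (3/8)·(29/5) + (1/8)·(9) + (1/2)·(19/3) = 97/15.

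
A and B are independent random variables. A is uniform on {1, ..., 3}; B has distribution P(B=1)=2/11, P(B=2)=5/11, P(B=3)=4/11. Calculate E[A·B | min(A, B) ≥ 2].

55/9

P(min(A, B) ≥ 2) = 6/11.
Summing AB·P(x,y) over outcomes with min(A, B) ≥ 2 gives 10/3.
E[A·B | min(A, B) ≥ 2] = (10/3) / (6/11) = 55/9.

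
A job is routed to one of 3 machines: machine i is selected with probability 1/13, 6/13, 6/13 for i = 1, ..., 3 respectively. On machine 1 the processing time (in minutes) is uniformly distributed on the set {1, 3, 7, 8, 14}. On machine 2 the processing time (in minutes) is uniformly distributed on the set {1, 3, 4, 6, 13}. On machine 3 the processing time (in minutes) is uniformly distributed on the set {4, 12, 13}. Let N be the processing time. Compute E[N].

97/13

E[N | machine 1] = (1+3+7+8+14)/5 = 33/5.
E[N | machine 2] = (1+3+4+6+13)/5 = 27/5.
E[N | machine 3] = (4+12+13)/3 = 29/3.
E[N] = (1/13)·(33/5) + (6/13)·(27/5) + (6/13)·(29/3) = 97/13.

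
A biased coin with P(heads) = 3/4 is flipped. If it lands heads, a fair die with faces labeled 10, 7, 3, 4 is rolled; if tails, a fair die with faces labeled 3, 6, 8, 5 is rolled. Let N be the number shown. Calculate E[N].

47/8

E[N | heads] = (10+7+3+4)/4 = 6.
E[N | tails] = (3+6+8+5)/4 = 11/2.
E[N] = (3/4)·(6) + (1/4)·(11/2) = 47/8.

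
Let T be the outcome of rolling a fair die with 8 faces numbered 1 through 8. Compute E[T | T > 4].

13/2

Given T > 4, T is equally likely to be any of {5, 6, 7, 8}.
E[T | T > 4] = (5 + 6 + 7 + 8) / 4 = 13/2.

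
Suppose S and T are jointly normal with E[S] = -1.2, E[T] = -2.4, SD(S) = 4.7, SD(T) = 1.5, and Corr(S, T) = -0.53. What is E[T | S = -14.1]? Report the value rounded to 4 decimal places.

The regression of T on S has slope ρ·σ_T/σ_S and passes through (μ_S, μ_T).
E[T | S=-14.1] = -2.4 + (-0.53)·(1.5/4.7)·(-14.1 − (-1.2)) = -2.4 + (-0.16915)·(-12.9) = -0.2180.

-0.2180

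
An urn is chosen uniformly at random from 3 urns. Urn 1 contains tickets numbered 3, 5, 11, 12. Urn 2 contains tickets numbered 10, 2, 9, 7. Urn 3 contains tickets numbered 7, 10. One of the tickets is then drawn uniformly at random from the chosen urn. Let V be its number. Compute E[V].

E[V | urn 1] = (3+5+11+12)/4 = 31/4.
E[V | urn 2] = (10+2+9+7)/4 = 7.
E[V | urn 3] = (7+10)/2 = 17/2.
By the law of total expectation,
E[V] = (1/3)·(31/4) + (1/3)·(7) + (1/3)·(17/2) = 31/4.

31/4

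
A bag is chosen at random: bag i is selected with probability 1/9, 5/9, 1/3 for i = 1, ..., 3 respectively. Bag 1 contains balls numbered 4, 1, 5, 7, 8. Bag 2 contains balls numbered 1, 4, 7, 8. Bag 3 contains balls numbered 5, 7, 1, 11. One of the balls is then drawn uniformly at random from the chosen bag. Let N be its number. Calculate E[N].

16/3

E[N | bag 1] = (4+1+5+7+8)/5 = 5.
E[N | bag 2] = (1+4+7+8)/4 = 5.
E[N | bag 3] = (5+7+1+11)/4 = 6.
E[N] = (1/9)·(5) + (5/9)·(5) + (1/3)·(6) = 16/3.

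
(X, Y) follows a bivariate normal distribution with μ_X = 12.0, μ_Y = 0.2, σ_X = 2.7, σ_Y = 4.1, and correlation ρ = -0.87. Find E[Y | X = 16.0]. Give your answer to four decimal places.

The regression of Y on X has slope ρ·σ_Y/σ_X and passes through (μ_X, μ_Y).
E[Y | X=16.0] = 0.2 + (-0.87)·(4.1/2.7)·(16.0 − (12.0)) = 0.2 + (-1.3211)·(4) = -5.0844.

-5.0844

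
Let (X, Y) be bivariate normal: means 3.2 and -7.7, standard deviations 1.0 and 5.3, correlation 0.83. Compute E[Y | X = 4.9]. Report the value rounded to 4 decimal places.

-0.2217

The regression of Y on X has slope ρ·σ_Y/σ_X and passes through (μ_X, μ_Y).
E[Y | X=4.9] = -7.7 + (0.83)·(5.3/1.0)·(4.9 − (3.2)) = -7.7 + (4.399)·(1.7) = -0.2217.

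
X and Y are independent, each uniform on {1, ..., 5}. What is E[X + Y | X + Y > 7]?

Outcomes with X + Y > 7: (3,5), (4,4), (4,5), (5,3), (5,4), (5,5), each with probability 1/25.
E[X + Y | X + Y > 7] = (8 + 8 + 9 + 8 + 9 + 10) / 6 = 26/3.

26/3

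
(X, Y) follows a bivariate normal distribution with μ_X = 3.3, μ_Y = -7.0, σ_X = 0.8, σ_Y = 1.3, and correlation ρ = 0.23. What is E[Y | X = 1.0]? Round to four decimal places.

-7.8596

E[Y | X=x] = μ_Y + ρ(σ_Y/σ_X)(x − μ_X) for jointly normal variables.
E[Y | X=1.0] = -7.0 + (0.23)·(1.3/0.8)·(1.0 − (3.3)) = -7.0 + (0.37375)·(-2.3) = -7.8596.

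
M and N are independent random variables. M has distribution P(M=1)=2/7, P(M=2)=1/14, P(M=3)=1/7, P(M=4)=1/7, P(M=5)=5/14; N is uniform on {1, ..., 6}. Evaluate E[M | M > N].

138/31

P(M > N) = 31/84.
Summing M·P(x,y) over outcomes with M > N gives 23/14.
E[M | M > N] = (23/14) / (31/84) = 138/31.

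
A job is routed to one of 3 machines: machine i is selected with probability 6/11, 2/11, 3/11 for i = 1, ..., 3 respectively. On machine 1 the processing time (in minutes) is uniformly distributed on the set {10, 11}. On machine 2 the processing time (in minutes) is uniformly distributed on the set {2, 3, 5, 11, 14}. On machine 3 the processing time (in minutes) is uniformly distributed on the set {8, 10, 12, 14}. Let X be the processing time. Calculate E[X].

10

E[X | machine 1] = (10+11)/2 = 21/2.
E[X | machine 2] = (2+3+5+11+14)/5 = 7.
E[X | machine 3] = (8+10+12+14)/4 = 11.
E[X] = (6/11)·(21/2) + (2/11)·(7) + (3/11)·(11) = 10.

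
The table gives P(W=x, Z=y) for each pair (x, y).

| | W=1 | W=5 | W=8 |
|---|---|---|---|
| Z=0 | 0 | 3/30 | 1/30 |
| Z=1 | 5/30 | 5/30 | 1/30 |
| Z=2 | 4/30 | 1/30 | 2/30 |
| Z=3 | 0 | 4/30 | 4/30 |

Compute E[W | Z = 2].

25/7

P(Z = 2) = 7/30.
Σ W·P over the event = 1·(4/30) + 5·(1/30) + 8·(2/30) = 5/6.
E[W | Z = 2] = (5/6) / (7/30) = 25/7.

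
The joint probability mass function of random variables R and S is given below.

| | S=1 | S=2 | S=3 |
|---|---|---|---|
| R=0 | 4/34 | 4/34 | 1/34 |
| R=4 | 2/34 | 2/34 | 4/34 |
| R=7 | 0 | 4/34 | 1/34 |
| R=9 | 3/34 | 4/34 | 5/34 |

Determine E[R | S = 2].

P(S = 2) = 7/17.
Σ R·P over the event = 0·(4/34) + 4·(2/34) + 7·(4/34) + 9·(4/34) = 36/17.
E[R | S = 2] = (36/17) / (7/17) = 36/7.

36/7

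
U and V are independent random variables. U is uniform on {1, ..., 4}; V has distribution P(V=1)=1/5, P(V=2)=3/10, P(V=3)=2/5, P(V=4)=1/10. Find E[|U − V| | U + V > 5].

13/14

P(U + V > 5) = 7/20.
Summing |U−V|·P(x,y) over outcomes with U + V > 5 gives 13/40.
E[|U − V| | U + V > 5] = (13/40) / (7/20) = 13/14.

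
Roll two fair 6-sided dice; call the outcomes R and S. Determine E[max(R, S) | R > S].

P(R > S) = 5/12.
Summing max(R,S)·P(x,y) over outcomes with R > S gives 35/18.
E[max(R, S) | R > S] = (35/18) / (5/12) = 14/3.

14/3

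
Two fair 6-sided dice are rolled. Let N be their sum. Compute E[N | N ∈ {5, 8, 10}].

P(N ∈ {5, 8, 10}) = 1/3.
Σ over the event: 5·1/9 + 8·5/36 + 10·1/12 = 5/2.
E[N | N ∈ {5, 8, 10}] = (5/2) / (1/3) = 15/2.

15/2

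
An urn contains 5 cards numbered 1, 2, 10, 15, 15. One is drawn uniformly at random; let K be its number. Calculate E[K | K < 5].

3/2

P(K < 5) = 2/5.
Σ over the event: 1·1/5 + 2·1/5 = 3/5.
E[K | K < 5] = (3/5) / (2/5) = 3/2.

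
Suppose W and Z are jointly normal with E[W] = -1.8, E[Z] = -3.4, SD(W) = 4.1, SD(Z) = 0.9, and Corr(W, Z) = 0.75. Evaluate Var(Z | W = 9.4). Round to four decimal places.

0.3544

Var(Z | W=x) = (1 − ρ²)·σ_Z².
Var(Z | W=9.4) = (0.9)²·(1 − (0.75)²) = 0.81·0.4375 = 0.3544.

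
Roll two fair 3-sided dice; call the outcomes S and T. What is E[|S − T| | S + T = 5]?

1

Outcomes with S + T = 5: (2,3), (3,2), each with probability 1/9.
E[|S − T| | S + T = 5] = (1 + 1) / 2 = 1.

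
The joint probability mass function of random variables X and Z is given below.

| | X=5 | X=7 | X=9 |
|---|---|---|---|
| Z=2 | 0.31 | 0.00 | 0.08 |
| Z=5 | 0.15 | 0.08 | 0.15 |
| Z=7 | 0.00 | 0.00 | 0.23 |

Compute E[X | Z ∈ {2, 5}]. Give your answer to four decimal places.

6.4026

P(Z ∈ {2, 5}) = 0.77.
Σ X·P over the event = 5·(0.31) + 5·(0.15) + 7·(0.08) + 9·(0.08) + 9·(0.15) = 4.93.
E[X | Z ∈ {2, 5}] = (4.93) / (0.77) = 6.4026.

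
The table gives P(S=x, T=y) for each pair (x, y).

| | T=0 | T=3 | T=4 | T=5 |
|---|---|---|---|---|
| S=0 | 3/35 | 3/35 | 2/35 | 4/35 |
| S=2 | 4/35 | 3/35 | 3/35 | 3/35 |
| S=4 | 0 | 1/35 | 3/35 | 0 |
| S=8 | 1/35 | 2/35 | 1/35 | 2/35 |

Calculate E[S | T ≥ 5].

22/9

P(T ≥ 5) = 9/35.
Σ S·P over the event = 0·(4/35) + 2·(3/35) + 8·(2/35) = 22/35.
E[S | T ≥ 5] = (22/35) / (9/35) = 22/9.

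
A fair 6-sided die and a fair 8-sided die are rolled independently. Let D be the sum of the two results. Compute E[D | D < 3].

2

P(D < 3) = 1/48.
Σ over the event: 2·1/48 = 1/24.
E[D | D < 3] = (1/24) / (1/48) = 2.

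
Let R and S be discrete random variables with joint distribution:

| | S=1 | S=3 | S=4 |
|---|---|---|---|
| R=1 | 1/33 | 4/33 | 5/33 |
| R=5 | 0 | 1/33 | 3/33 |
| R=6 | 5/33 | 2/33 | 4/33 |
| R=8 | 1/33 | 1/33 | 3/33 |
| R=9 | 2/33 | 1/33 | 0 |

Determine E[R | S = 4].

68/15

P(S = 4) = 5/11.
Σ R·P over the event = 1·(5/33) + 5·(3/33) + 6·(4/33) + 8·(3/33) = 68/33.
E[R | S = 4] = (68/33) / (5/11) = 68/15.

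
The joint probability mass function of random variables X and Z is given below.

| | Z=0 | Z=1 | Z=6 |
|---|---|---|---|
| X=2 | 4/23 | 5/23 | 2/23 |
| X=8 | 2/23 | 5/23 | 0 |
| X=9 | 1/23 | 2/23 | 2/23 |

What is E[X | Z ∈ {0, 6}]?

P(Z ∈ {0, 6}) = 11/23.
Σ X·P over the event = 2·(4/23) + 2·(2/23) + 8·(2/23) + 9·(1/23) + 9·(2/23) = 55/23.
E[X | Z ∈ {0, 6}] = (55/23) / (11/23) = 5.

5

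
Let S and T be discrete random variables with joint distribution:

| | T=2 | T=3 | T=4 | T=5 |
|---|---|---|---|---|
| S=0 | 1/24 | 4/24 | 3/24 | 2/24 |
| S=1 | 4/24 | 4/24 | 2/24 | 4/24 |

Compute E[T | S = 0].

P(S = 0) = 5/12.
Σ T·P over the event = 2·(1/24) + 3·(4/24) + 4·(3/24) + 5·(2/24) = 3/2.
E[T | S = 0] = (3/2) / (5/12) = 18/5.

18/5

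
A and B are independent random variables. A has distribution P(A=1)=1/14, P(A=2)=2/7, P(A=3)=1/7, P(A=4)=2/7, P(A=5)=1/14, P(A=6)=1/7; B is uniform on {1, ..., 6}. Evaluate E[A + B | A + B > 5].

P(A + B > 5) = 5/7.
Summing (A+B)·P(x,y) over outcomes with A + B > 5 gives 241/42.
E[A + B | A + B > 5] = (241/42) / (5/7) = 241/30.

241/30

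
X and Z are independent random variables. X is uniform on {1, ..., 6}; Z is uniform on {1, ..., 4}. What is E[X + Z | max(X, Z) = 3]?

24/5

Outcomes with max(X, Z) = 3: (1,3), (2,3), (3,1), (3,2), (3,3), each with probability 1/24.
E[X + Z | max(X, Z) = 3] = (4 + 5 + 4 + 5 + 6) / 5 = 24/5.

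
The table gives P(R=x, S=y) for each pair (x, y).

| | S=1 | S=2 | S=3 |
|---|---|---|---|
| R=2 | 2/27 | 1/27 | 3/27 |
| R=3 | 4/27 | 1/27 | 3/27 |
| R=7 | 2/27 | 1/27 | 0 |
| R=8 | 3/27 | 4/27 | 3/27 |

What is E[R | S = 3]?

P(S = 3) = 1/3.
Σ R·P over the event = 2·(3/27) + 3·(3/27) + 8·(3/27) = 13/9.
E[R | S = 3] = (13/9) / (1/3) = 13/3.

13/3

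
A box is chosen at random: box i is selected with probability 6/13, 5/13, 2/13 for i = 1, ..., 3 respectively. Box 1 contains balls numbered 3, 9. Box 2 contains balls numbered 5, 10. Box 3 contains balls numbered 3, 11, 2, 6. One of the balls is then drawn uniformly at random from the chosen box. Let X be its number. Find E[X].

E[X | box 1] = (3+9)/2 = 6.
E[X | box 2] = (5+10)/2 = 15/2.
E[X | box 3] = (3+11+2+6)/4 = 11/2.
By the law of total expectation,
E[X] = (6/13)·(6) + (5/13)·(15/2) + (2/13)·(11/2) = 13/2.

13/2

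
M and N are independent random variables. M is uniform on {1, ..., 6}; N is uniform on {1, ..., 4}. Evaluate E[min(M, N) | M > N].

15/7

P(M > N) = 7/12.
Summing min(M,N)·P(x,y) over outcomes with M > N gives 5/4.
E[min(M, N) | M > N] = (5/4) / (7/12) = 15/7.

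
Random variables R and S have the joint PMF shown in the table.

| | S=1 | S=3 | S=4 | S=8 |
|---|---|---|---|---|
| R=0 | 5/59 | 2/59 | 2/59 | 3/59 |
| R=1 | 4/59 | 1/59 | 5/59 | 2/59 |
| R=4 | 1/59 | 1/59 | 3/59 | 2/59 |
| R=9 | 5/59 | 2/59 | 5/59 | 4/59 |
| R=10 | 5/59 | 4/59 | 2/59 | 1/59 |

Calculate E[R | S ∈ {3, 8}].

119/22

P(S ∈ {3, 8}) = 22/59.
Summing R·P(R=x,S=y) over the conditioning event gives 119/59.
E[R | S ∈ {3, 8}] = (119/59) / (22/59) = 119/22.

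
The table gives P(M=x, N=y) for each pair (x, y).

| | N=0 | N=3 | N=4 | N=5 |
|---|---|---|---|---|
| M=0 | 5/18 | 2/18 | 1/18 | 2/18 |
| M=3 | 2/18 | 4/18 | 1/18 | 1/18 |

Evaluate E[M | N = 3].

P(N = 3) = 1/3.
Σ M·P over the event = 0·(2/18) + 3·(4/18) = 2/3.
E[M | N = 3] = (2/3) / (1/3) = 2.

2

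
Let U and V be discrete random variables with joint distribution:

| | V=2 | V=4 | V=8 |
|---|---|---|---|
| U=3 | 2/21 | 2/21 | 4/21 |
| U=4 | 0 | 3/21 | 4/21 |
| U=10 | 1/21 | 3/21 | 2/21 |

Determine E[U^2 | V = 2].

P(V = 2) = 1/7.
Σ U^2·P over the event = 9·(2/21) + 100·(1/21) = 118/21.
E[U^2 | V = 2] = (118/21) / (1/7) = 118/3.

118/3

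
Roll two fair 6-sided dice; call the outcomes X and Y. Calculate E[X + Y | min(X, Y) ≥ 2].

8

P(min(X, Y) ≥ 2) = 25/36.
Summing (X+Y)·P(x,y) over outcomes with min(X, Y) ≥ 2 gives 50/9.
E[X + Y | min(X, Y) ≥ 2] = (50/9) / (25/36) = 8.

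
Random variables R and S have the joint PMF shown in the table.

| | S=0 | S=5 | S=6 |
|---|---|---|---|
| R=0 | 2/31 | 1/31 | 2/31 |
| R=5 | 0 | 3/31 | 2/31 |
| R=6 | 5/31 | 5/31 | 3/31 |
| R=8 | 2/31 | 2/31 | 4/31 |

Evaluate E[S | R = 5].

27/5

P(R = 5) = 5/31.
Σ S·P over the event = 5·(3/31) + 6·(2/31) = 27/31.
E[S | R = 5] = (27/31) / (5/31) = 27/5.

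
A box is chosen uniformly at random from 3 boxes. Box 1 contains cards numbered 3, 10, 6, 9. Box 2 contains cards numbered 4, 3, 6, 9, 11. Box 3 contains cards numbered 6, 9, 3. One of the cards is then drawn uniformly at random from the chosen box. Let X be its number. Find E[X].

98/15

E[X | box 1] = (3+10+6+9)/4 = 7.
E[X | box 2] = (4+3+6+9+11)/5 = 33/5.
E[X | box 3] = (6+9+3)/3 = 6.
By the law of total expectation,
E[X] = (1/3)·(7) + (1/3)·(33/5) + (1/3)·(6) = 98/15.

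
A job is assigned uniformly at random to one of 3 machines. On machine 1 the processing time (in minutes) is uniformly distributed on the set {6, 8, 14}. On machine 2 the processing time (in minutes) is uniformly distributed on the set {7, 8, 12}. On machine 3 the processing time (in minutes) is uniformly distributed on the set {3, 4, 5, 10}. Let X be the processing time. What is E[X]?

E[X | machine 1] = (6+8+14)/3 = 28/3.
E[X | machine 2] = (7+8+12)/3 = 9.
E[X | machine 3] = (3+4+5+10)/4 = 11/2.
E[X] = (1/3)·(28/3) + (1/3)·(9) + (1/3)·(11/2) = 143/18.

143/18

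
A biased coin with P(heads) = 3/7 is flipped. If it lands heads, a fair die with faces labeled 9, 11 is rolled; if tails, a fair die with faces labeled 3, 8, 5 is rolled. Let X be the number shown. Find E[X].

E[X | heads] = (9+11)/2 = 10.
E[X | tails] = (3+8+5)/3 = 16/3.
By the law of total expectation,
E[X] = (3/7)·(10) + (4/7)·(16/3) = 22/3.

22/3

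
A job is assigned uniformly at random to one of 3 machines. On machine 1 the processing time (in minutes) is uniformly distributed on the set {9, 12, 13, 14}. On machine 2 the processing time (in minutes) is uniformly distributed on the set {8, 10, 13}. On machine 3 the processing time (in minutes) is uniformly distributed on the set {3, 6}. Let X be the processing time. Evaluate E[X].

E[X | machine 1] = (9+12+13+14)/4 = 12.
E[X | machine 2] = (8+10+13)/3 = 31/3.
E[X | machine 3] = (3+6)/2 = 9/2.
E[X] = (1/3)·(12) + (1/3)·(31/3) + (1/3)·(9/2) = 161/18.

161/18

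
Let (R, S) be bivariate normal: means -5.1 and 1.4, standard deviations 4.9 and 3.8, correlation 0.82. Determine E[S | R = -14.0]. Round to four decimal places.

-4.2597

The regression of S on R has slope ρ·σ_S/σ_R and passes through (μ_R, μ_S).
E[S | R=-14.0] = 1.4 + (0.82)·(3.8/4.9)·(-14.0 − (-5.1)) = 1.4 + (0.63592)·(-8.9) = -4.2597.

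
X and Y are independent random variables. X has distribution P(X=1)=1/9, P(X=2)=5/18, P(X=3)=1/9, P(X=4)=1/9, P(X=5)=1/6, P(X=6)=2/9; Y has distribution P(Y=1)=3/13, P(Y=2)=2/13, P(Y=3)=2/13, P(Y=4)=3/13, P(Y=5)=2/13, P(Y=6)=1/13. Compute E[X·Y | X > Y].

P(X > Y) = 1/2.
Summing XY·P(x,y) over outcomes with X > Y gives 107/18.
E[X·Y | X > Y] = (107/18) / (1/2) = 107/9.

107/9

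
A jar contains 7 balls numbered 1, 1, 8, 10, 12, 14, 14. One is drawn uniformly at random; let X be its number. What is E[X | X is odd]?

P(X is odd) = 2/7.
Σ over the event: 1·2/7 = 2/7.
E[X | X is odd] = (2/7) / (2/7) = 1.

1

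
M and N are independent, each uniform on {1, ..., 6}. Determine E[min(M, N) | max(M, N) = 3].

Outcomes with max(M, N) = 3: (1,3), (2,3), (3,1), (3,2), (3,3), each with probability 1/36.
E[min(M, N) | max(M, N) = 3] = (1 + 2 + 1 + 2 + 3) / 5 = 9/5.

9/5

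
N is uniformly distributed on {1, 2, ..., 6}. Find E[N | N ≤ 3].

2

Given N ≤ 3, N is equally likely to be any of {1, 2, 3}.
E[N | N ≤ 3] = (1 + 2 + 3) / 3 = 2.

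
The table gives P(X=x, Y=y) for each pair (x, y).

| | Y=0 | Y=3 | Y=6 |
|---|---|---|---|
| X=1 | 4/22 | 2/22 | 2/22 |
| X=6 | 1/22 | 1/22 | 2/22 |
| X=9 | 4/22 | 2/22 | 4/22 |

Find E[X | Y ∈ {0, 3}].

P(Y ∈ {0, 3}) = 7/11.
Σ X·P over the event = 1·(4/22) + 1·(2/22) + 6·(1/22) + 6·(1/22) + 9·(4/22) + 9·(2/22) = 36/11.
E[X | Y ∈ {0, 3}] = (36/11) / (7/11) = 36/7.

36/7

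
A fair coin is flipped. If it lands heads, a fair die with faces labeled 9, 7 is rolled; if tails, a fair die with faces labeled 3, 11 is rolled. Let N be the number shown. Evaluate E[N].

E[N | heads] = (9+7)/2 = 8.
E[N | tails] = (3+11)/2 = 7.
E[N] = (1/2)·(8) + (1/2)·(7) = 15/2.

15/2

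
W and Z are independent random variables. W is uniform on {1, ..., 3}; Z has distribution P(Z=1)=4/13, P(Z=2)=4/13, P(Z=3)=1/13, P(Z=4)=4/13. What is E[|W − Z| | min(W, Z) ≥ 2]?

P(min(W, Z) ≥ 2) = 6/13.
Summing |W−Z|·P(x,y) over outcomes with min(W, Z) ≥ 2 gives 17/39.
E[|W − Z| | min(W, Z) ≥ 2] = (17/39) / (6/13) = 17/18.

17/18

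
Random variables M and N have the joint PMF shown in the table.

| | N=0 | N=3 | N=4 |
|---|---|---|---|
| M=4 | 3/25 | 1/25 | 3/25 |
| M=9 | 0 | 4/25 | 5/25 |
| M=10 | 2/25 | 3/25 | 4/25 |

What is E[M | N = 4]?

P(N = 4) = 12/25.
Σ M·P over the event = 4·(3/25) + 9·(5/25) + 10·(4/25) = 97/25.
E[M | N = 4] = (97/25) / (12/25) = 97/12.

97/12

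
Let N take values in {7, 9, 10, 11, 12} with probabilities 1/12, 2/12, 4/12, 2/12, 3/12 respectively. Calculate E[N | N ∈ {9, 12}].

54/5

P(N ∈ {9, 12}) = 5/12.
Σ over the event: 9·1/6 + 12·1/4 = 9/2.
E[N | N ∈ {9, 12}] = (9/2) / (5/12) = 54/5.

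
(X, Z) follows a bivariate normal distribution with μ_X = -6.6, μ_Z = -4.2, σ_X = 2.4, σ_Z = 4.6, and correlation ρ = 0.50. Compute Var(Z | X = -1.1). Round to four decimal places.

15.8700

For a bivariate normal, Var(Z | X=x) = σ_Z²(1 − ρ²).
Var(Z | X=-1.1) = (4.6)²·(1 − (0.50)²) = 21.16·0.75 = 15.8700.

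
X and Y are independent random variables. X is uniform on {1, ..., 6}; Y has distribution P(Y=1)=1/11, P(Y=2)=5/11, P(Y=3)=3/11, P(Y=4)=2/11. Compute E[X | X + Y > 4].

P(X + Y > 4) = 25/33.
Summing X·P(x,y) over outcomes with X + Y > 4 gives 69/22.
E[X | X + Y > 4] = (69/22) / (25/33) = 207/50.

207/50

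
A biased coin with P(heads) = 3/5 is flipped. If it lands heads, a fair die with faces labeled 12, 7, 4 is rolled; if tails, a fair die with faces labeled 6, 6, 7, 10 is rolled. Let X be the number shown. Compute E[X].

15/2

E[X | heads] = (12+7+4)/3 = 23/3.
E[X | tails] = (6+6+7+10)/4 = 29/4.
By the law of total expectation,
E[X] = (3/5)·(23/3) + (2/5)·(29/4) = 15/2.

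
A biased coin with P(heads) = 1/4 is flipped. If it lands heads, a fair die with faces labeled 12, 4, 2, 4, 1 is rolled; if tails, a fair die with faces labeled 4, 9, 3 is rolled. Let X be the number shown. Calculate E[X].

E[X | heads] = (12+4+2+4+1)/5 = 23/5.
E[X | tails] = (4+9+3)/3 = 16/3.
E[X] = (1/4)·(23/5) + (3/4)·(16/3) = 103/20.

103/20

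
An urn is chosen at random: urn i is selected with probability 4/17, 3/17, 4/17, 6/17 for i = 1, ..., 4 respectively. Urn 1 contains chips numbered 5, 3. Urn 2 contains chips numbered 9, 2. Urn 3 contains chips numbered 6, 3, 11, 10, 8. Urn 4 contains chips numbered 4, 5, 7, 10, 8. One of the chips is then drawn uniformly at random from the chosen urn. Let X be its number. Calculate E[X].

61/10

E[X | urn 1] = (5+3)/2 = 4.
E[X | urn 2] = (9+2)/2 = 11/2.
E[X | urn 3] = (6+3+11+10+8)/5 = 38/5.
E[X | urn 4] = (4+5+7+10+8)/5 = 34/5.
E[X] = (4/17)·(4) + (3/17)·(11/2) + (4/17)·(38/5) + (6/17)·(34/5) = 61/10.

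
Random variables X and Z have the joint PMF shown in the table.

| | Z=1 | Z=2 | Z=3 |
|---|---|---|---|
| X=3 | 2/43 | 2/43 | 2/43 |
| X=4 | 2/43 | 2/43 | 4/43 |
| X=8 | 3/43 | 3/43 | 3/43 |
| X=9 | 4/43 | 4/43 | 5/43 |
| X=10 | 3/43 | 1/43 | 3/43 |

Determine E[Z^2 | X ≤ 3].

P(X ≤ 3) = 6/43.
Σ Z^2·P over the event = 1·(2/43) + 4·(2/43) + 9·(2/43) = 28/43.
E[Z^2 | X ≤ 3] = (28/43) / (6/43) = 14/3.

14/3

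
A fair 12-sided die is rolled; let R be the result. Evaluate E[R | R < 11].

Given R < 11, R is equally likely to be any of {1, 2, 3, 4, 5, 6, 7, 8, 9, 10}.
E[R | R < 11] = (1 + 2 + 3 + 4 + 5 + 6 + 7 + 8 + 9 + 10) / 10 = 11/2.

11/2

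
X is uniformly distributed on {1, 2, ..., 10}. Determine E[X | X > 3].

7

Given X > 3, X is equally likely to be any of {4, 5, 6, 7, 8, 9, 10}.
E[X | X > 3] = (4 + 5 + 6 + 7 + 8 + 9 + 10) / 7 = 7.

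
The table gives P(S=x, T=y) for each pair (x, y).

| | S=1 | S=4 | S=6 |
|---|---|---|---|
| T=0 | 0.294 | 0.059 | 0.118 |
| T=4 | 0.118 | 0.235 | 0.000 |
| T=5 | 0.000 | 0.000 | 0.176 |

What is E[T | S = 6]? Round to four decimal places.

P(S = 6) = 0.294.
Σ T·P over the event = 0·(0.118) + 5·(0.176) = 0.880.
E[T | S = 6] = (0.880) / (0.294) = 2.9932.

2.9932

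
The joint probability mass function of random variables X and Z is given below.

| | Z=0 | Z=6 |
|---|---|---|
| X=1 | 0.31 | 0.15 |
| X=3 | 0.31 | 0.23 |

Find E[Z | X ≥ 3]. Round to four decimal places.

P(X ≥ 3) = 0.54.
Σ Z·P over the event = 0·(0.31) + 6·(0.23) = 1.38.
E[Z | X ≥ 3] = (1.38) / (0.54) = 2.5556.

2.5556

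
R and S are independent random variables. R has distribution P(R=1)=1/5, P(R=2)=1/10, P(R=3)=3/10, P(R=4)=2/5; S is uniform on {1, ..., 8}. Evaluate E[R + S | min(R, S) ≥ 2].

P(min(R, S) ≥ 2) = 7/10.
Summing (R+S)·P(x,y) over outcomes with min(R, S) ≥ 2 gives 469/80.
E[R + S | min(R, S) ≥ 2] = (469/80) / (7/10) = 67/8.

67/8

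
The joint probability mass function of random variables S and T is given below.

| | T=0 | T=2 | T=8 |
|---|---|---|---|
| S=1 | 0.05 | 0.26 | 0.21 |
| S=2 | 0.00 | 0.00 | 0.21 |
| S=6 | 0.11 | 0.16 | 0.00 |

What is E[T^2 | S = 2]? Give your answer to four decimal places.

64.0000

P(S = 2) = 0.21.
Σ T^2·P over the event = 64·(0.21) = 13.44.
E[T^2 | S = 2] = (13.44) / (0.21) = 64.0000.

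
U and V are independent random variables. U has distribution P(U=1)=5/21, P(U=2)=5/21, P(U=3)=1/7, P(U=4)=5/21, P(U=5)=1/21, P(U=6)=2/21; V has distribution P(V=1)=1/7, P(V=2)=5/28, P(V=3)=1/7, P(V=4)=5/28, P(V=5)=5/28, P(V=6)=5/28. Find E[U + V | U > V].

P(U > V) = 44/147.
Summing (U+V)·P(x,y) over outcomes with U > V gives 23/12.
E[U + V | U > V] = (23/12) / (44/147) = 1127/176.

1127/176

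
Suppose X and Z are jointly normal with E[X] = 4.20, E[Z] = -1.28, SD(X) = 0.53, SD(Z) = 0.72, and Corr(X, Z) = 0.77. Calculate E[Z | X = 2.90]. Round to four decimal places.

-2.6398

For a bivariate normal, E[Z | X=x] = μ_Z + ρ·(σ_Z/σ_X)·(x − μ_X).
E[Z | X=2.90] = -1.28 + (0.77)·(0.72/0.53)·(2.90 − (4.20)) = -1.28 + (1.046)·(-1.3) = -2.6398.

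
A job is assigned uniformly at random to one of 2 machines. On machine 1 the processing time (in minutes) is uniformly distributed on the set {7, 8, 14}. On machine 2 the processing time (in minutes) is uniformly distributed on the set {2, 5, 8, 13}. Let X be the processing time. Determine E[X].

E[X | machine 1] = (7+8+14)/3 = 29/3.
E[X | machine 2] = (2+5+8+13)/4 = 7.
By the law of total expectation,
E[X] = (1/2)·(29/3) + (1/2)·(7) = 25/3.

25/3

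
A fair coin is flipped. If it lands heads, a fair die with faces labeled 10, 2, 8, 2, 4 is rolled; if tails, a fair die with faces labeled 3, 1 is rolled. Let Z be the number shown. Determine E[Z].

E[Z | heads] = (10+2+8+2+4)/5 = 26/5.
E[Z | tails] = (3+1)/2 = 2.
E[Z] = (1/2)·(26/5) + (1/2)·(2) = 18/5.

18/5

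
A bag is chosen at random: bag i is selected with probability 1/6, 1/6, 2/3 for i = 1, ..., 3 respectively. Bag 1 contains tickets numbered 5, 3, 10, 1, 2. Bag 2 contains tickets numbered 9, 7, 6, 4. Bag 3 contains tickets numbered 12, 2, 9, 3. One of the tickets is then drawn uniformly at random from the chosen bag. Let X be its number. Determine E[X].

367/60

E[X | bag 1] = (5+3+10+1+2)/5 = 21/5.
E[X | bag 2] = (9+7+6+4)/4 = 13/2.
E[X | bag 3] = (12+2+9+3)/4 = 13/2.
E[X] = (1/6)·(21/5) + (1/6)·(13/2) + (2/3)·(13/2) = 367/60.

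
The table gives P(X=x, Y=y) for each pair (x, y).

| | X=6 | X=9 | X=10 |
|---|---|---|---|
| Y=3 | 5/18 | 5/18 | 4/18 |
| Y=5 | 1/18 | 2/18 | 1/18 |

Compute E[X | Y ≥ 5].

P(Y ≥ 5) = 2/9.
Σ X·P over the event = 6·(1/18) + 9·(2/18) + 10·(1/18) = 17/9.
E[X | Y ≥ 5] = (17/9) / (2/9) = 17/2.

17/2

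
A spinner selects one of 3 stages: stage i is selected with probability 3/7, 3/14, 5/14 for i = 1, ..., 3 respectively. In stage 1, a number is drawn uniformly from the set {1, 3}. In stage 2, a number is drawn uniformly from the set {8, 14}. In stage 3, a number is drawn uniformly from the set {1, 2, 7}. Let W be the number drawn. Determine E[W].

185/42

E[W | stage 1] = (1+3)/2 = 2.
E[W | stage 2] = (8+14)/2 = 11.
E[W | stage 3] = (1+2+7)/3 = 10/3.
By the law of total expectation,
E[W] = (3/7)·(2) + (3/14)·(11) + (5/14)·(10/3) = 185/42.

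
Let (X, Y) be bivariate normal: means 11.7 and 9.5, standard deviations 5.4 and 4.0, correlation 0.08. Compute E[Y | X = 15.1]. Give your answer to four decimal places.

For a bivariate normal, E[Y | X=x] = μ_Y + ρ·(σ_Y/σ_X)·(x − μ_X).
E[Y | X=15.1] = 9.5 + (0.08)·(4.0/5.4)·(15.1 − (11.7)) = 9.5 + (0.059259)·(3.4) = 9.7015.

9.7015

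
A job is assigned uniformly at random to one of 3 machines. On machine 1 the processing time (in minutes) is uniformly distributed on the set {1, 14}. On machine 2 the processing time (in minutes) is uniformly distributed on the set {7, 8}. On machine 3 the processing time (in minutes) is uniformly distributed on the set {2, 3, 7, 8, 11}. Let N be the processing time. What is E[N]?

E[N | machine 1] = (1+14)/2 = 15/2.
E[N | machine 2] = (7+8)/2 = 15/2.
E[N | machine 3] = (2+3+7+8+11)/5 = 31/5.
By the law of total expectation,
E[N] = (1/3)·(15/2) + (1/3)·(15/2) + (1/3)·(31/5) = 106/15.

106/15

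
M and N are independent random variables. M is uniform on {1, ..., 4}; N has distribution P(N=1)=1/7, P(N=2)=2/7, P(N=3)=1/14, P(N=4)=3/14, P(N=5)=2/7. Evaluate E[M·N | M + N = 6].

P(M + N = 6) = 3/14.
Summing MN·P(x,y) over outcomes with M + N = 6 gives 85/56.
E[M·N | M + N = 6] = (85/56) / (3/14) = 85/12.

85/12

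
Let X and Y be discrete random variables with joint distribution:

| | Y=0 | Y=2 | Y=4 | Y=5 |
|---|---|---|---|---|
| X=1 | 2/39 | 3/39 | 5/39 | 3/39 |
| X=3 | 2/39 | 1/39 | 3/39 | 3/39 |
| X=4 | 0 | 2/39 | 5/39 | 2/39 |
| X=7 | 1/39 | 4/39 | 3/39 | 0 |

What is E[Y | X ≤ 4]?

P(X ≤ 4) = 31/39.
Summing Y·P(X=x,Y=y) over the conditioning event gives 8/3.
E[Y | X ≤ 4] = (8/3) / (31/39) = 104/31.

104/31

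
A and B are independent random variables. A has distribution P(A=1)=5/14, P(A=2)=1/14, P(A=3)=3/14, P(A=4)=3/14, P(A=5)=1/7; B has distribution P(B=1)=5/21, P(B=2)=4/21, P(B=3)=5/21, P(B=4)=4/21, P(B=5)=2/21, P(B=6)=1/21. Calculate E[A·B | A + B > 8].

P(A + B > 8) = 13/147.
Summing AB·P(x,y) over outcomes with A + B > 8 gives 283/147.
E[A·B | A + B > 8] = (283/147) / (13/147) = 283/13.

283/13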